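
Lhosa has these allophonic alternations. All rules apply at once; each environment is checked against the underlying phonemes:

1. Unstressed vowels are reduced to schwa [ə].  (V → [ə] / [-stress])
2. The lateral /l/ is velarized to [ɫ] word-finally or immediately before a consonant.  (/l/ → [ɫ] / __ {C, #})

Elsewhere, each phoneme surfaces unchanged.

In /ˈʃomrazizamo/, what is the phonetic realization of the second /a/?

[ə]

Rule 1 applies to /a/ (between /z/ and /m/: in an unstressed syllable) → [ə].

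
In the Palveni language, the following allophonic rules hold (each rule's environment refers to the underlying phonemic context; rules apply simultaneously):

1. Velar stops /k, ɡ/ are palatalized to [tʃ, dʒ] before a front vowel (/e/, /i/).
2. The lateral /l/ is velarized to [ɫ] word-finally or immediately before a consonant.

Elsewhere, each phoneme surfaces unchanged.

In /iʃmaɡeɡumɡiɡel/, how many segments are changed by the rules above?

Segments that undergo a rule: /ɡ/ → [dʒ] (rule 1); /ɡ/ → [dʒ] (rule 1); /ɡ/ → [dʒ] (rule 1); /l/ → [ɫ] (rule 2).
All other segments surface unchanged.

4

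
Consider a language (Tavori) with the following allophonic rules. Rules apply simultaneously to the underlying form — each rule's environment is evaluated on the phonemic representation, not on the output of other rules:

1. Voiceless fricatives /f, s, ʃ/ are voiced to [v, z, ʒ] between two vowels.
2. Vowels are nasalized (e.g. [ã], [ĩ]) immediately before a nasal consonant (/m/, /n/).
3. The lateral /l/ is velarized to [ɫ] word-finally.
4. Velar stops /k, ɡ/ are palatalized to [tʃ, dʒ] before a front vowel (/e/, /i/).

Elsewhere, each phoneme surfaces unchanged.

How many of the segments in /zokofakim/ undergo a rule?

3

Segments that undergo a rule: /f/ → [v] (rule 1); /k/ → [tʃ] (rule 4); /i/ → [ĩ] (rule 2).
All other segments surface unchanged.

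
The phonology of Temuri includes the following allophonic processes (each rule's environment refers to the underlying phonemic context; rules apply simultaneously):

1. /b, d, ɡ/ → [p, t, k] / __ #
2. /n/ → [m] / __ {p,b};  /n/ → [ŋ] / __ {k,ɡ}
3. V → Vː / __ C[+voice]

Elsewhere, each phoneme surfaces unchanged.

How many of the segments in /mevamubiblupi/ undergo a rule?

Segments that undergo a rule: /e/ → [eː] (rule 3); /a/ → [aː] (rule 3); /u/ → [uː] (rule 3); /i/ → [iː] (rule 3).
All other segments surface unchanged.

4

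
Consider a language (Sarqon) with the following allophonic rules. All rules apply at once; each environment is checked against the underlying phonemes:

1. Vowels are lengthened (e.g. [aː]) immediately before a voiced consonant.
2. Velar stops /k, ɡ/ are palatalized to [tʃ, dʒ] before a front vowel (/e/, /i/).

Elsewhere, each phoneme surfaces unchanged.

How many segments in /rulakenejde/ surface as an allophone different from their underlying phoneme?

Segments that undergo a rule: /u/ → [uː] (rule 1); /k/ → [tʃ] (rule 2); /e/ → [eː] (rule 1); /e/ → [eː] (rule 1).
All other segments surface unchanged.

4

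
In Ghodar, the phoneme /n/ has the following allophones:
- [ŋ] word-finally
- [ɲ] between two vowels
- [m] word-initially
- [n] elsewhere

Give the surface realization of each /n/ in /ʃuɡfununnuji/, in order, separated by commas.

Occurrence 1 (position 6): between two vowels → [ɲ].
Occurrence 2 (position 8): no conditioning environment matches → elsewhere allophone [n].
Occurrence 3 (position 9): no conditioning environment matches → elsewhere allophone [n].

[ɲ], [n], [n]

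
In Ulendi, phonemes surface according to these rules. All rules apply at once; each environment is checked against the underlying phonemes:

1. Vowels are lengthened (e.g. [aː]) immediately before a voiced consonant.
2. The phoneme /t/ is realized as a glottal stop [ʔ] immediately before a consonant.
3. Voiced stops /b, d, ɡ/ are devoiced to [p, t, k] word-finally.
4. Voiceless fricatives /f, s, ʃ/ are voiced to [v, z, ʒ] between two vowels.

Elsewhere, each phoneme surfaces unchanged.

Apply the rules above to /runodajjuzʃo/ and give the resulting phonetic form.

Rule 1 applies to /u/ (between /r/ and /n/: before a voiced consonant) → [uː].
/o/ meets the environment for rule 1 (before a voiced consonant) → [oː].
/d/ — between /o/ and /a/; rule 3 does not apply here → [d].
/a/ meets the environment for rule 1 (before a voiced consonant) → [aː].
/u/ — between /j/ and /z/, before a voiced consonant — surfaces as [uː] (rule 1).
/ʃ/ — between /z/ and /o/; rule 4 does not apply here → [ʃ].
/o/ — word-final; rule 1 does not apply here → [o].

[ruːnoːdaːjjuːzʃo]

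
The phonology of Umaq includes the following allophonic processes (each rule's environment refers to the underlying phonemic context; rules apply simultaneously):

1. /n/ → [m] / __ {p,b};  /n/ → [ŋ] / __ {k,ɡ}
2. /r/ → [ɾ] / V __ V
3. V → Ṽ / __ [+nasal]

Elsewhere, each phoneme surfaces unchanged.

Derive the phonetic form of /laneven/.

[lãnevẽn]

/l/ (word-initial): no rule targets it → [l].
/a/ (between /l/ and /n/): before a nasal consonant, so rule 3 applies → [ã].
/n/ (between /a/ and /e/) is in the target of rule 1 but the environment (before a labial or velar stop) is not met → [n].
/e/ (between /n/ and /v/) fails the environment for rule 3, so it stays [e].
/v/ stays [v].
/e/ meets the environment for rule 3 (before a nasal consonant) → [ẽ].
/n/ (word-final) fails the environment for rule 1, so it stays [n].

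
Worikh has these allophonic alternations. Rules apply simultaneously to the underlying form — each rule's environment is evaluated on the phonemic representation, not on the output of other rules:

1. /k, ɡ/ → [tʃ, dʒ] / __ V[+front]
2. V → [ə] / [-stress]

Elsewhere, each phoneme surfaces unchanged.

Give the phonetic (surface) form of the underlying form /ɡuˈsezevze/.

[ɡəˈsezəvzə]

/ɡ/ (word-initial): rule 1 targets it, but not before a front vowel → unchanged [ɡ].
/u/ meets the environment for rule 2 (in an unstressed syllable) → [ə].
/s/ (between /u/ and /e/): no rule targets it → [s].
/e/ (between /s/ and /z/) fails the environment for rule 2, so it stays [e].
/z/ (between /e/ and /e/): no rule targets it → [z].
Rule 2 applies to /e/ (between /z/ and /v/: in an unstressed syllable) → [ə].
/v/ (between /e/ and /z/) is unaffected → [v].
/z/ (between /v/ and /e/) is unaffected → [z].
/e/ — word-final, in an unstressed syllable — surfaces as [ə] (rule 2).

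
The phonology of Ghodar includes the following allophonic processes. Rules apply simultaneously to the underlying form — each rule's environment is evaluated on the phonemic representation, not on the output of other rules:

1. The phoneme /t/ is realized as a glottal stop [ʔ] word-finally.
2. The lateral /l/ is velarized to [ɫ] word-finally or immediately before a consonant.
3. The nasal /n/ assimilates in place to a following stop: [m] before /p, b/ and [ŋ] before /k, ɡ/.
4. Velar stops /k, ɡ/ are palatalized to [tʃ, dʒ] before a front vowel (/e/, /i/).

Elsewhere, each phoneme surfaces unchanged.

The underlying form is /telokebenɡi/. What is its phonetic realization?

[telotʃebeŋdʒi]

/t/ (word-initial): rule 1 targets it, but not word-finally → unchanged [t].
/l/ (between /e/ and /o/) fails the environment for rule 2, so it stays [l].
/k/ meets the environment for rule 4 (before a front vowel) → [tʃ].
Rule 3 applies to /n/ (between /e/ and /ɡ/: before a labial or velar stop) → [ŋ].
/ɡ/ (between /n/ and /i/) occurs before a front vowel → [dʒ] by rule 4.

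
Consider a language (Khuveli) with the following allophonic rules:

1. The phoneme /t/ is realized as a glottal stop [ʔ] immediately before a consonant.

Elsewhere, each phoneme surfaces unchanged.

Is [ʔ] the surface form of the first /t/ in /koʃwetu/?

No

/t/ (between /e/ and /u/) fails the environment for rule 1, so it stays [t].
The actual realization is [t], not [ʔ].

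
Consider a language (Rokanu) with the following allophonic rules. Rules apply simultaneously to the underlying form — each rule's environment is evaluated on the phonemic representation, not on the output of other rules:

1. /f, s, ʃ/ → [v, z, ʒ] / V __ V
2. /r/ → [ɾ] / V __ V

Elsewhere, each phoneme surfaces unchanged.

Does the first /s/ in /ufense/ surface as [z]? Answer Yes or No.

/s/ (between /n/ and /e/): rule 1 targets it, but not between two vowels → unchanged [s].
The actual realization is [s], not [z].

No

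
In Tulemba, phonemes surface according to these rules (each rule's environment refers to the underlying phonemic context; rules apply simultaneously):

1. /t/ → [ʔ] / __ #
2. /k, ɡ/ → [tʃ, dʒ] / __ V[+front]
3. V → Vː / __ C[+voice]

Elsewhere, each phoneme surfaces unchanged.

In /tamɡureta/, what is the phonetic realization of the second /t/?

/t/ — between /e/ and /a/; rule 1 does not apply here → [t].

[t]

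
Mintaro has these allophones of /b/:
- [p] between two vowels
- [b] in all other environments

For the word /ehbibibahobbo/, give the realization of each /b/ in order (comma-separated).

[b], [p], [p], [b], [b]

Occurrence 1 (position 3): no conditioning environment matches → elsewhere allophone [b].
Occurrence 2 (position 5): between two vowels → [p].
Occurrence 3 (position 7): between two vowels → [p].
Occurrence 4 (position 11): no conditioning environment matches → elsewhere allophone [b].
Occurrence 5 (position 12): no conditioning environment matches → elsewhere allophone [b].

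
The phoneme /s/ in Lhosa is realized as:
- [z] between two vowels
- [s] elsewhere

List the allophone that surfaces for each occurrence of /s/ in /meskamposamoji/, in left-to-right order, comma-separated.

[s], [z]

Occurrence 1 (position 3): no conditioning environment matches → elsewhere allophone [s].
Occurrence 2 (position 9): between two vowels → [z].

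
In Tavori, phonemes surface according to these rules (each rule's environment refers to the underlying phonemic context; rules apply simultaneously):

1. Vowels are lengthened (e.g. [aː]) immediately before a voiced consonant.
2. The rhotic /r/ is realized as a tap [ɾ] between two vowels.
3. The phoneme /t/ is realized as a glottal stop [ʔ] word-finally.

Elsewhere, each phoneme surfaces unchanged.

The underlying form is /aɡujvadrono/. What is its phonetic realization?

/a/ (word-initial): before a voiced consonant, so rule 1 applies → [aː].
/ɡ/ stays [ɡ].
/u/ — between /ɡ/ and /j/, before a voiced consonant — surfaces as [uː] (rule 1).
/j/ (between /u/ and /v/) is unaffected → [j].
/v/ stays [v].
/a/ — between /v/ and /d/, before a voiced consonant — surfaces as [aː] (rule 1).
/d/ — not in any rule's target class → [d].
/r/ (between /d/ and /o/) is in the target of rule 2 but the environment (between two vowels) is not met → [r].
/o/ (between /r/ and /n/): before a voiced consonant, so rule 1 applies → [oː].
/n/ stays [n].
/o/ (word-final) is in the target of rule 1 but the environment (before a voiced consonant) is not met → [o].

[aːɡuːjvaːdroːno]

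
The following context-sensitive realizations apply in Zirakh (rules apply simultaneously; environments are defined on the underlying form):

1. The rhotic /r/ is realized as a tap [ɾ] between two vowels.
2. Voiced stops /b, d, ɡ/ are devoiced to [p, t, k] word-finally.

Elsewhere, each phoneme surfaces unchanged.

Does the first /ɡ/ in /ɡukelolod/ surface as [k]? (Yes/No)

/ɡ/ (word-initial) fails the environment for rule 2, so it stays [ɡ].
The actual realization is [ɡ], not [k].

No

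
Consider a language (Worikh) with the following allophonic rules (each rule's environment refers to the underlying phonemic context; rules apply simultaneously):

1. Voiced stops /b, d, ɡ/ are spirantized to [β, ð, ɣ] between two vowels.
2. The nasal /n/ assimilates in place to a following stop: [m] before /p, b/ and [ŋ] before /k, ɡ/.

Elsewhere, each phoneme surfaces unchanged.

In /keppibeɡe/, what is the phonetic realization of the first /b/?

[β]

/b/ meets the environment for rule 1 (between two vowels) → [β].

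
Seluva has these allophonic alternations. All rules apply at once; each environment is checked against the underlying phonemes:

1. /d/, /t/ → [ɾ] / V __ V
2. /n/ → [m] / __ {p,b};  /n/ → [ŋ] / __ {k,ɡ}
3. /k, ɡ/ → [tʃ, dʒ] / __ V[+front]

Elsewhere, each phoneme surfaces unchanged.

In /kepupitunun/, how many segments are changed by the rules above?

Segments that undergo a rule: /k/ → [tʃ] (rule 3); /t/ → [ɾ] (rule 1).
All other segments surface unchanged.

2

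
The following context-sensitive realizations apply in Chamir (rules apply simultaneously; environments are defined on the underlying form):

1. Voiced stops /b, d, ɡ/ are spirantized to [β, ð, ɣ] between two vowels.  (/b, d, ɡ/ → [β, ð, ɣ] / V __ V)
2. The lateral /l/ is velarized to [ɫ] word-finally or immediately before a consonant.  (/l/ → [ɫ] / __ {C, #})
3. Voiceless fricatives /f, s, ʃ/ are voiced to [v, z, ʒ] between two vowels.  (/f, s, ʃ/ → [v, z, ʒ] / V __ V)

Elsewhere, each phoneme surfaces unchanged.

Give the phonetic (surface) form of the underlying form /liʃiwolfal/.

[liʒiwoɫfaɫ]

/l/ (word-initial): rule 2 targets it, but not word-finally or immediately before a consonant → unchanged [l].
/i/ (between /l/ and /ʃ/): no rule targets it → [i].
/ʃ/ meets the environment for rule 3 (between two vowels) → [ʒ].
/i/ stays [i].
/w/ (between /i/ and /o/): no rule targets it → [w].
/o/ stays [o].
/l/ — between /o/ and /f/, word-finally or immediately before a consonant — surfaces as [ɫ] (rule 2).
/f/ (between /l/ and /a/) fails the environment for rule 3, so it stays [f].
/a/ (between /f/ and /l/): no rule targets it → [a].
Rule 2 applies to /l/ (word-final: word-finally or immediately before a consonant) → [ɫ].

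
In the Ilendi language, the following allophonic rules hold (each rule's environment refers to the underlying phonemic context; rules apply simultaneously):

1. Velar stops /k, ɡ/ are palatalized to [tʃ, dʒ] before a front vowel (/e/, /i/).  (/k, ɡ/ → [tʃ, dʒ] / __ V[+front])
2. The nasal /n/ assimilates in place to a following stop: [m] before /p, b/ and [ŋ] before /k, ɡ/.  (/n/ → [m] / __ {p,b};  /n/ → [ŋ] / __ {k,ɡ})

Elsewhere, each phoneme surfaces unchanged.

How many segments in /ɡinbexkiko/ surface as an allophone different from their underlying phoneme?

Segments that undergo a rule: /ɡ/ → [dʒ] (rule 1); /n/ → [m] (rule 2); /k/ → [tʃ] (rule 1).
All other segments surface unchanged.

3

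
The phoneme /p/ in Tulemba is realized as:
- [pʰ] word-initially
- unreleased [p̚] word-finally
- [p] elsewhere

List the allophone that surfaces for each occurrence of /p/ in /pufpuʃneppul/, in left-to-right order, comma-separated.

Occurrence 1 (position 1): word-initially → [pʰ].
Occurrence 2 (position 4): no conditioning environment matches → elsewhere allophone [p].
Occurrence 3 (position 9): no conditioning environment matches → elsewhere allophone [p].
Occurrence 4 (position 10): no conditioning environment matches → elsewhere allophone [p].

[pʰ], [p], [p], [p]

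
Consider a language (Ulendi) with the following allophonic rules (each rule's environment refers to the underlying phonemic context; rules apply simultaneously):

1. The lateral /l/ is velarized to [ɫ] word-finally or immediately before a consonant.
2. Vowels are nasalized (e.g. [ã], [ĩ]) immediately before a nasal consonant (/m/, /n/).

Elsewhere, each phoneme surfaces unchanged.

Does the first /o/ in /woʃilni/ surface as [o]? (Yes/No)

Yes

/o/ (between /w/ and /ʃ/): rule 2 targets it, but not before a nasal consonant → unchanged [o].
The actual realization is [o], which matches [o].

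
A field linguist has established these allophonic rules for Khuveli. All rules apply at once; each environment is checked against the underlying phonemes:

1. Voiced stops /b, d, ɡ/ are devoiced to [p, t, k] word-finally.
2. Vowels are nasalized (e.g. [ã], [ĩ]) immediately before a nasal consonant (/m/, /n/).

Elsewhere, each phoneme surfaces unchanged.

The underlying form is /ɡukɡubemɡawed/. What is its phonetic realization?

/ɡ/ — word-initial; rule 1 does not apply here → [ɡ].
/u/ (between /ɡ/ and /k/): rule 2 targets it, but not before a nasal consonant → unchanged [u].
/k/ — not in any rule's target class → [k].
/ɡ/ (between /k/ and /u/) fails the environment for rule 1, so it stays [ɡ].
/u/ — between /ɡ/ and /b/; rule 2 does not apply here → [u].
/b/ (between /u/ and /e/) is in the target of rule 1 but the environment (word-finally) is not met → [b].
/e/ (between /b/ and /m/) occurs before a nasal consonant → [ẽ] by rule 2.
/m/ (between /e/ and /ɡ/) is unaffected → [m].
/ɡ/ (between /m/ and /a/): rule 1 targets it, but not word-finally → unchanged [ɡ].
/a/ (between /ɡ/ and /w/): rule 2 targets it, but not before a nasal consonant → unchanged [a].
/w/ (between /a/ and /e/): no rule targets it → [w].
/e/ — between /w/ and /d/; rule 2 does not apply here → [e].
/d/ meets the environment for rule 1 (word-finally) → [t].

[ɡukɡubẽmɡawet]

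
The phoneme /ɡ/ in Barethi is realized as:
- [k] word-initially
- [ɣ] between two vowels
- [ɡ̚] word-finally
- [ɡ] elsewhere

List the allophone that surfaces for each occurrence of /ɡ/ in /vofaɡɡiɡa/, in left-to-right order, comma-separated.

Occurrence 1 (position 5): no conditioning environment matches → elsewhere allophone [ɡ].
Occurrence 2 (position 6): no conditioning environment matches → elsewhere allophone [ɡ].
Occurrence 3 (position 8): between two vowels → [ɣ].

[ɡ], [ɡ], [ɣ]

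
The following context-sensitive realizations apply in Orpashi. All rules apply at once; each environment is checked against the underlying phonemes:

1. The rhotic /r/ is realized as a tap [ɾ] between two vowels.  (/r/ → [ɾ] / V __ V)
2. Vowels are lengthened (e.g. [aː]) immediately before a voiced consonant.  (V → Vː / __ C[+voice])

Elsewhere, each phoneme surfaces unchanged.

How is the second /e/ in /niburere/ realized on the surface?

[e]

/e/ (word-final): rule 2 targets it, but not before a voiced consonant → unchanged [e].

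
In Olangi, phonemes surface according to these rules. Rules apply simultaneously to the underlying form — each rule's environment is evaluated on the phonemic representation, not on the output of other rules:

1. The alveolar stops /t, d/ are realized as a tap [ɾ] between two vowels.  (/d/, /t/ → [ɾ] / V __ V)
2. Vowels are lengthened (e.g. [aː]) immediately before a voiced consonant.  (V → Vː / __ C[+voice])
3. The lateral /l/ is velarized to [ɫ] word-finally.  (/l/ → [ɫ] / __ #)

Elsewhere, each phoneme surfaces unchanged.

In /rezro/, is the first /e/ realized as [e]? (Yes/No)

No

/e/ meets the environment for rule 2 (before a voiced consonant) → [eː].
The actual realization is [eː], not [e].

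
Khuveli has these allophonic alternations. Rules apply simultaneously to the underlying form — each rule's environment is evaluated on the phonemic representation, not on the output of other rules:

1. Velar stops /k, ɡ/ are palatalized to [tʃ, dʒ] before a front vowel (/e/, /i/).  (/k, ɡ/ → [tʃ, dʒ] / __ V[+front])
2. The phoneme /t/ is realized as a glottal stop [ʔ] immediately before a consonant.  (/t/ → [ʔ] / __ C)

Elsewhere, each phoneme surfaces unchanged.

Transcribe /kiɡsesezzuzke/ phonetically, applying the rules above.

/k/ meets the environment for rule 1 (before a front vowel) → [tʃ].
/ɡ/ — between /i/ and /s/; rule 1 does not apply here → [ɡ].
/k/ — between /z/ and /e/, before a front vowel — surfaces as [tʃ] (rule 1).

[tʃiɡsesezzuztʃe]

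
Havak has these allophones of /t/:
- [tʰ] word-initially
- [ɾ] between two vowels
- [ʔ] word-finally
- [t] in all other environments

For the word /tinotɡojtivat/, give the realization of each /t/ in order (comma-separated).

[tʰ], [t], [t], [ʔ]

Occurrence 1 (position 1): word-initially → [tʰ].
Occurrence 2 (position 5): no conditioning environment matches → elsewhere allophone [t].
Occurrence 3 (position 9): no conditioning environment matches → elsewhere allophone [t].
Occurrence 4 (position 13): word-finally → [ʔ].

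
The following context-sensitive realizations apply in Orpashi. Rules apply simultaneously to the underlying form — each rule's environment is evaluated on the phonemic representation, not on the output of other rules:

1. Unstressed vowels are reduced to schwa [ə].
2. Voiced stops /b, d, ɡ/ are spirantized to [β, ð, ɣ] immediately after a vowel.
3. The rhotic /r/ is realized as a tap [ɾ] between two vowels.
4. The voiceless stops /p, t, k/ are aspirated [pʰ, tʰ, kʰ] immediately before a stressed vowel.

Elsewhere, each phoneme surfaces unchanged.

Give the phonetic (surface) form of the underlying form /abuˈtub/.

[əβəˈtʰuβ]

Rule 1 applies to /a/ (word-initial: in an unstressed syllable) → [ə].
/b/ — between /a/ and /u/, immediately after a vowel — surfaces as [β] (rule 2).
/u/ (between /b/ and /t/) occurs in an unstressed syllable → [ə] by rule 1.
/t/ (between /u/ and /u/): immediately before a stressed vowel, so rule 4 applies → [tʰ].
/u/ — between /t/ and /b/; rule 1 does not apply here → [u].
/b/ — word-final, immediately after a vowel — surfaces as [β] (rule 2).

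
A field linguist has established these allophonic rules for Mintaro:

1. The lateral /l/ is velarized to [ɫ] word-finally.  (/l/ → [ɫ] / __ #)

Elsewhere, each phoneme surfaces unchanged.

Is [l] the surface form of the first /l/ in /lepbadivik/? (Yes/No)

Yes

/l/ — word-initial; rule 1 does not apply here → [l].
The actual realization is [l], which matches [l].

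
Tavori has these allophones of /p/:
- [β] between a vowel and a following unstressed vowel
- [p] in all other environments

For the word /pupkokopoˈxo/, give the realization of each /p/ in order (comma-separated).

Occurrence 1 (position 1): no conditioning environment matches → elsewhere allophone [p].
Occurrence 2 (position 3): no conditioning environment matches → elsewhere allophone [p].
Occurrence 3 (position 8): between a vowel and a following unstressed vowel → [β].

[p], [p], [β]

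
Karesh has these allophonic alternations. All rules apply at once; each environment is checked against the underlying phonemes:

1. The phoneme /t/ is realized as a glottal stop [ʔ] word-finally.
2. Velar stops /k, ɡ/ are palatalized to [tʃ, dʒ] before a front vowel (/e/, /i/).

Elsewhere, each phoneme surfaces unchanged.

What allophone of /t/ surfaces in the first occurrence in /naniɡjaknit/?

[ʔ]

/t/ meets the environment for rule 1 (word-finally) → [ʔ].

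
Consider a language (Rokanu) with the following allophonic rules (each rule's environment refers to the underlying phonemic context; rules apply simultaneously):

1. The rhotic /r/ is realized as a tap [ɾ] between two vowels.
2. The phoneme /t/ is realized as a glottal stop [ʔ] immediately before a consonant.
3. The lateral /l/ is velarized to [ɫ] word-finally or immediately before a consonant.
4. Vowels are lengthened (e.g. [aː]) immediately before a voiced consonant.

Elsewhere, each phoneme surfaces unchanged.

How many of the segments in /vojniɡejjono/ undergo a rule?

Segments that undergo a rule: /o/ → [oː] (rule 4); /i/ → [iː] (rule 4); /e/ → [eː] (rule 4); /o/ → [oː] (rule 4).
All other segments surface unchanged.

4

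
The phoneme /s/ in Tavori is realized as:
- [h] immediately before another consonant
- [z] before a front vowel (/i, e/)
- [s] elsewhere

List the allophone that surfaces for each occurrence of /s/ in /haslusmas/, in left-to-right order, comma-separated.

[h], [h], [s]

Occurrence 1 (position 3): immediately before another consonant → [h].
Occurrence 2 (position 6): immediately before another consonant → [h].
Occurrence 3 (position 9): no conditioning environment matches → elsewhere allophone [s].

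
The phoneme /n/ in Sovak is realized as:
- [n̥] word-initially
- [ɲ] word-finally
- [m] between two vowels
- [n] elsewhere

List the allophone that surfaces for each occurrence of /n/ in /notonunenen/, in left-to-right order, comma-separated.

[n̥], [m], [m], [m], [ɲ]

Occurrence 1 (position 1): word-initially → [n̥].
Occurrence 2 (position 5): between two vowels → [m].
Occurrence 3 (position 7): between two vowels → [m].
Occurrence 4 (position 9): between two vowels → [m].
Occurrence 5 (position 11): word-finally → [ɲ].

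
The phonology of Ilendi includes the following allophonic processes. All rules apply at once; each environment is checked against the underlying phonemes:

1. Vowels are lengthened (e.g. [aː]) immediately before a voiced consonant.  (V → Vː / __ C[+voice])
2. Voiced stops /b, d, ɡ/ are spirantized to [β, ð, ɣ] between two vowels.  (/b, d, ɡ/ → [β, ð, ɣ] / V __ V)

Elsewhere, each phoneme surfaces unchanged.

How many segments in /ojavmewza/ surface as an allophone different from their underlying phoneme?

Segments that undergo a rule: /o/ → [oː] (rule 1); /a/ → [aː] (rule 1); /e/ → [eː] (rule 1).
All other segments surface unchanged.

3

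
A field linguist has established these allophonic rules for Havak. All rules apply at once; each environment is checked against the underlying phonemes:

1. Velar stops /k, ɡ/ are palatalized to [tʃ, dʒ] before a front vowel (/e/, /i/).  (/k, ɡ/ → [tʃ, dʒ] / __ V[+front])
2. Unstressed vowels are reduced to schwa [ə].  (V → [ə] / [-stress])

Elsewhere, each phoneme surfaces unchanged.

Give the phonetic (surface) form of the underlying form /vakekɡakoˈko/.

/v/ stays [v].
/a/ — between /v/ and /k/, in an unstressed syllable — surfaces as [ə] (rule 2).
/k/ — between /a/ and /e/, before a front vowel — surfaces as [tʃ] (rule 1).
/e/ — between /k/ and /k/, in an unstressed syllable — surfaces as [ə] (rule 2).
/k/ (between /e/ and /ɡ/) fails the environment for rule 1, so it stays [k].
/ɡ/ (between /k/ and /a/): rule 1 targets it, but not before a front vowel → unchanged [ɡ].
/a/ meets the environment for rule 2 (in an unstressed syllable) → [ə].
/k/ (between /a/ and /o/) fails the environment for rule 1, so it stays [k].
/o/ — between /k/ and /k/, in an unstressed syllable — surfaces as [ə] (rule 2).
/k/ (between /o/ and /o/): rule 1 targets it, but not before a front vowel → unchanged [k].
/o/ (word-final) fails the environment for rule 2, so it stays [o].

[vətʃəkɡəkəˈko]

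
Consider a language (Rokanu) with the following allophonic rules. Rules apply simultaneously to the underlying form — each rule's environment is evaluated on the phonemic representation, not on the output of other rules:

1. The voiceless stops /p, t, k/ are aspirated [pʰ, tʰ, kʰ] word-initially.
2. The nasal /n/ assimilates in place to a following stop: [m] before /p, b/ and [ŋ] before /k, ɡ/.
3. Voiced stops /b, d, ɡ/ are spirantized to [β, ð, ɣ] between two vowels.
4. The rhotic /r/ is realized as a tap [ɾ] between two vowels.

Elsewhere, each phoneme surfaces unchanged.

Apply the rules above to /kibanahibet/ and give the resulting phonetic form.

[kʰiβanahiβet]

/k/ (word-initial) occurs word-initially → [kʰ] by rule 1.
/i/ — not in any rule's target class → [i].
Rule 3 applies to /b/ (between /i/ and /a/: between two vowels) → [β].
/a/ (between /b/ and /n/) is unaffected → [a].
/n/ (between /a/ and /a/) is in the target of rule 2 but the environment (before a labial or velar stop) is not met → [n].
/a/ — not in any rule's target class → [a].
/h/ (between /a/ and /i/) is unaffected → [h].
/i/ — not in any rule's target class → [i].
/b/ — between /i/ and /e/, between two vowels — surfaces as [β] (rule 3).
/e/ — not in any rule's target class → [e].
/t/ (word-final) is in the target of rule 1 but the environment (word-initially) is not met → [t].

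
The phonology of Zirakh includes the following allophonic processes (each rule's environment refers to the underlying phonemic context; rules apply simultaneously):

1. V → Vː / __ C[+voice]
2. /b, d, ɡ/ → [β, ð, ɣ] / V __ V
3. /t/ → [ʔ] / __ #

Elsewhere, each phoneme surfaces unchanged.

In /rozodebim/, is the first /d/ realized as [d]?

Rule 2 applies to /d/ (between /o/ and /e/: between two vowels) → [ð].
The actual realization is [ð], not [d].

No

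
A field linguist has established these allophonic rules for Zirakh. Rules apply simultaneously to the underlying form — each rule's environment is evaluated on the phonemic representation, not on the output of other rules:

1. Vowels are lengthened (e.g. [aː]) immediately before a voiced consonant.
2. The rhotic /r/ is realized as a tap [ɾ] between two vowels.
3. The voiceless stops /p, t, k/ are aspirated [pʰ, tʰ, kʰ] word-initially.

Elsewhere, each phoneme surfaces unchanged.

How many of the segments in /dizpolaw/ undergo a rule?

Segments that undergo a rule: /i/ → [iː] (rule 1); /o/ → [oː] (rule 1); /a/ → [aː] (rule 1).
All other segments surface unchanged.

3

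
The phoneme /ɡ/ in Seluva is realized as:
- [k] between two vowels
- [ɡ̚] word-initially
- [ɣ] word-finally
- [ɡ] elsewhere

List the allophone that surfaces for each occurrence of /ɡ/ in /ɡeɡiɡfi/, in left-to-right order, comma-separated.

Occurrence 1 (position 1): word-initially → [ɡ̚].
Occurrence 2 (position 3): between two vowels → [k].
Occurrence 3 (position 5): no conditioning environment matches → elsewhere allophone [ɡ].

[ɡ̚], [k], [ɡ]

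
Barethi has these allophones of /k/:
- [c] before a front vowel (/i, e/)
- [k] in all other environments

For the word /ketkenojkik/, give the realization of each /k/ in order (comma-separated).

Occurrence 1 (position 1): before a front vowel → [c].
Occurrence 2 (position 4): before a front vowel → [c].
Occurrence 3 (position 9): before a front vowel → [c].
Occurrence 4 (position 11): no conditioning environment matches → elsewhere allophone [k].

[c], [c], [c], [k]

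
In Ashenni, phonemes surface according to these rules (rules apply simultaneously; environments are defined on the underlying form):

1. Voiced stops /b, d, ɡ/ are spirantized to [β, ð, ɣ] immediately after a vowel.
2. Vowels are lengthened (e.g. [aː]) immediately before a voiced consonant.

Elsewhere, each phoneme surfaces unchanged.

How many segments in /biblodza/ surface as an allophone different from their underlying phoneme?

4

Segments that undergo a rule: /i/ → [iː] (rule 2); /b/ → [β] (rule 1); /o/ → [oː] (rule 2); /d/ → [ð] (rule 1).
All other segments surface unchanged.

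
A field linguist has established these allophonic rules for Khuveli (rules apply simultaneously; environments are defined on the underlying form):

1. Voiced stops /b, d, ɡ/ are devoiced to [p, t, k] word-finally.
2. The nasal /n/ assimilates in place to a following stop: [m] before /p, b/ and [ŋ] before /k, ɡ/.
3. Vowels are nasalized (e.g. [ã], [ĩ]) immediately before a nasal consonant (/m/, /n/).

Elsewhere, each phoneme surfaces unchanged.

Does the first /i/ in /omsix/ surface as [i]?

Yes

/i/ (between /s/ and /x/) fails the environment for rule 3, so it stays [i].
The actual realization is [i], which matches [i].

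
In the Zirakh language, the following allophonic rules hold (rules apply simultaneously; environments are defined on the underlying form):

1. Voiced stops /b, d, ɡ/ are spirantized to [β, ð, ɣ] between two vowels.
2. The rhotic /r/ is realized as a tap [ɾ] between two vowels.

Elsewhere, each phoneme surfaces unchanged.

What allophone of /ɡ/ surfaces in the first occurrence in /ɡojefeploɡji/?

/ɡ/ (word-initial) is in the target of rule 1 but the environment (between two vowels) is not met → [ɡ].

[ɡ]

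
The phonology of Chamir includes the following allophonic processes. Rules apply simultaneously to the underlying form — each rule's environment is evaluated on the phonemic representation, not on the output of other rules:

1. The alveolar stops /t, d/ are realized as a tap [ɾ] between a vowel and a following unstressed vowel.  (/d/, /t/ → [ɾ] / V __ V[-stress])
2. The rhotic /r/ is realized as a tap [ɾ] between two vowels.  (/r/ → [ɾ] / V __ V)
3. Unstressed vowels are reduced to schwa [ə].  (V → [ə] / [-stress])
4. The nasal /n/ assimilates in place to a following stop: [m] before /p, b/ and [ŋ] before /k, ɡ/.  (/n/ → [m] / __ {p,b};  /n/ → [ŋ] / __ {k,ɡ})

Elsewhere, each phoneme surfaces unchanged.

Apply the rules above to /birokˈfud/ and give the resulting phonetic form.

[bəɾəkˈfud]

/i/ meets the environment for rule 3 (in an unstressed syllable) → [ə].
/r/ (between /i/ and /o/) occurs between two vowels → [ɾ] by rule 2.
/o/ (between /r/ and /k/): in an unstressed syllable, so rule 3 applies → [ə].
/u/ (between /f/ and /d/) is in the target of rule 3 but the environment (in an unstressed syllable) is not met → [u].
/d/ (word-final) fails the environment for rule 1, so it stays [d].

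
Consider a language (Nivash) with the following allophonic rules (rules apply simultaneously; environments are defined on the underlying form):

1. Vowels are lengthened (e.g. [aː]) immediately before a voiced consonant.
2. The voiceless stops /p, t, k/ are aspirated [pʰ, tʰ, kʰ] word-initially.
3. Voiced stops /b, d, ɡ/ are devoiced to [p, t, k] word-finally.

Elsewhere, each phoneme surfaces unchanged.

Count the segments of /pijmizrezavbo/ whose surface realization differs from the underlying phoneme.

Segments that undergo a rule: /p/ → [pʰ] (rule 2); /i/ → [iː] (rule 1); /i/ → [iː] (rule 1); /e/ → [eː] (rule 1); /a/ → [aː] (rule 1).
All other segments surface unchanged.

5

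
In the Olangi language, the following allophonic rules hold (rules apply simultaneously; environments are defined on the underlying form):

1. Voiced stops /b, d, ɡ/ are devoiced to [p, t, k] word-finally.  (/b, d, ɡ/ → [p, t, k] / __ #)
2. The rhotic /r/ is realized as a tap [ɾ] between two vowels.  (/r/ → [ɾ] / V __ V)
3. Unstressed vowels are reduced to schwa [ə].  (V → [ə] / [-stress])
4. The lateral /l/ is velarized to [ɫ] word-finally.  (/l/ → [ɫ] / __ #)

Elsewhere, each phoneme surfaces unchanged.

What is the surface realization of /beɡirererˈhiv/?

[bəɡəɾəɾərˈhiv]

/b/ (word-initial) fails the environment for rule 1, so it stays [b].
/e/ (between /b/ and /ɡ/): in an unstressed syllable, so rule 3 applies → [ə].
/ɡ/ (between /e/ and /i/): rule 1 targets it, but not word-finally → unchanged [ɡ].
/i/ — between /ɡ/ and /r/, in an unstressed syllable — surfaces as [ə] (rule 3).
/r/ meets the environment for rule 2 (between two vowels) → [ɾ].
/e/ (between /r/ and /r/): in an unstressed syllable, so rule 3 applies → [ə].
/r/ meets the environment for rule 2 (between two vowels) → [ɾ].
Rule 3 applies to /e/ (between /r/ and /r/: in an unstressed syllable) → [ə].
/r/ (between /e/ and /h/) is in the target of rule 2 but the environment (between two vowels) is not met → [r].
/h/ — not in any rule's target class → [h].
/i/ (between /h/ and /v/) is in the target of rule 3 but the environment (in an unstressed syllable) is not met → [i].
/v/ (word-final): no rule targets it → [v].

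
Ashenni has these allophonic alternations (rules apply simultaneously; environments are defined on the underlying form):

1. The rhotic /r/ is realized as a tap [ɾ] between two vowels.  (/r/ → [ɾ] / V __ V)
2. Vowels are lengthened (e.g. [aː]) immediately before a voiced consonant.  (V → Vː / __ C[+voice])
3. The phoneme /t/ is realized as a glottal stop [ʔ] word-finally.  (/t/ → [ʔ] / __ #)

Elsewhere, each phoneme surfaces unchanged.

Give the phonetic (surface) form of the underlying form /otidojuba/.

[otiːdoːjuːba]

/o/ (word-initial): rule 2 targets it, but not before a voiced consonant → unchanged [o].
/t/ (between /o/ and /i/) is in the target of rule 3 but the environment (word-finally) is not met → [t].
Rule 2 applies to /i/ (between /t/ and /d/: before a voiced consonant) → [iː].
/d/ (between /i/ and /o/): no rule targets it → [d].
/o/ (between /d/ and /j/) occurs before a voiced consonant → [oː] by rule 2.
/j/ stays [j].
/u/ meets the environment for rule 2 (before a voiced consonant) → [uː].
/b/ (between /u/ and /a/) is unaffected → [b].
/a/ (word-final): rule 2 targets it, but not before a voiced consonant → unchanged [a].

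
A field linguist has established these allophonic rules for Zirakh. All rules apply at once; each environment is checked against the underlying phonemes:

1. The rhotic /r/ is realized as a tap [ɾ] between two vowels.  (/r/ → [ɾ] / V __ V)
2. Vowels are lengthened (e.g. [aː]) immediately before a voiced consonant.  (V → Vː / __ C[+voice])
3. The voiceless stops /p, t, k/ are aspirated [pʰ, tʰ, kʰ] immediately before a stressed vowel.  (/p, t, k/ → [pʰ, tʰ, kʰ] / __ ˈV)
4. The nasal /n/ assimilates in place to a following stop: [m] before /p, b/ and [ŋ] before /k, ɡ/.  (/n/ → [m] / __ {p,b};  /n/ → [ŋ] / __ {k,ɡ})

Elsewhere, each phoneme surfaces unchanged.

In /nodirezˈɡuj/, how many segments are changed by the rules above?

Segments that undergo a rule: /o/ → [oː] (rule 2); /i/ → [iː] (rule 2); /r/ → [ɾ] (rule 1); /e/ → [eː] (rule 2); /u/ → [uː] (rule 2).
All other segments surface unchanged.

5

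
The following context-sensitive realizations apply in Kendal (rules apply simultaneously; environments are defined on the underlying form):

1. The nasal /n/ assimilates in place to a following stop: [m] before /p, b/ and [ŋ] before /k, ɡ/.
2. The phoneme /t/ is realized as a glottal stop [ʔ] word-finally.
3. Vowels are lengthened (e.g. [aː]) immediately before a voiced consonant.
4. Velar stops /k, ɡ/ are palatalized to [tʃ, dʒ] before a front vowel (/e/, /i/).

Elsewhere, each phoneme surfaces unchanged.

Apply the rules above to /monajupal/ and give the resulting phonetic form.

[moːnaːjupaːl]

/m/ (word-initial) is unaffected → [m].
/o/ (between /m/ and /n/): before a voiced consonant, so rule 3 applies → [oː].
/n/ — between /o/ and /a/; rule 1 does not apply here → [n].
/a/ (between /n/ and /j/) occurs before a voiced consonant → [aː] by rule 3.
/j/ — not in any rule's target class → [j].
/u/ (between /j/ and /p/) fails the environment for rule 3, so it stays [u].
/p/ stays [p].
/a/ (between /p/ and /l/): before a voiced consonant, so rule 3 applies → [aː].
/l/ (word-final) is unaffected → [l].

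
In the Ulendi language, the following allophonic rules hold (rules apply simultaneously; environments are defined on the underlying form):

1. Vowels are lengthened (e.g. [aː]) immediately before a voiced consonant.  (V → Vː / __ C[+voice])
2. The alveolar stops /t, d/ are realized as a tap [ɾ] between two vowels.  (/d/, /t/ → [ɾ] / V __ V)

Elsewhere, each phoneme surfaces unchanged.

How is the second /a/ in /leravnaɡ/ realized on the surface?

[aː]

/a/ meets the environment for rule 1 (before a voiced consonant) → [aː].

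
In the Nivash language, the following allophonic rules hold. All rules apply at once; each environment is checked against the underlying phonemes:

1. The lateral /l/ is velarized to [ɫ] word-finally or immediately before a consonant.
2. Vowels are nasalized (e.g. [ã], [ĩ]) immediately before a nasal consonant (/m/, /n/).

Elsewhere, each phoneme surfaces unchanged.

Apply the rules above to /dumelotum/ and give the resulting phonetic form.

/d/ — not in any rule's target class → [d].
Rule 2 applies to /u/ (between /d/ and /m/: before a nasal consonant) → [ũ].
/m/ stays [m].
/e/ (between /m/ and /l/) is in the target of rule 2 but the environment (before a nasal consonant) is not met → [e].
/l/ (between /e/ and /o/) is in the target of rule 1 but the environment (word-finally or immediately before a consonant) is not met → [l].
/o/ (between /l/ and /t/) fails the environment for rule 2, so it stays [o].
/t/ — not in any rule's target class → [t].
/u/ — between /t/ and /m/, before a nasal consonant — surfaces as [ũ] (rule 2).
/m/ (word-final): no rule targets it → [m].

[dũmelotũm]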